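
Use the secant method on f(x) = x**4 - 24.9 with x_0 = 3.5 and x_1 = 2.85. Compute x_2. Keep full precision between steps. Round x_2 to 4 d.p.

Secant update: x_(k+1) = x_k − f(x_k)·(x_k − x_(k-1))/(f(x_k) − f(x_(k-1))).
f(x_0) = 125.162500, f(x_1) = 41.075006
x_2 = 2.850000 - (41.075006)·(2.850000 - 3.500000)/(41.075006 - (125.162500)) = 2.532488; f(x_2) = 16.232951

2.5325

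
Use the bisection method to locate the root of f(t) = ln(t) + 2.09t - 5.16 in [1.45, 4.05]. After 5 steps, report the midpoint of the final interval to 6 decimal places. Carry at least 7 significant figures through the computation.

2.140625

f(1.450000) = -1.757936, f(4.050000) = 4.703217 (opposite signs)
step 1: m = 2.750000, f(m) = 1.599101 > 0 → root in [1.450000, 2.750000]
step 2: m = 2.100000, f(m) = -0.029063 < 0 → root in [2.100000, 2.750000]
step 3: m = 2.425000, f(m) = 0.794082 > 0 → root in [2.100000, 2.425000]
step 4: m = 2.262500, f(m) = 0.385095 > 0 → root in [2.100000, 2.262500]
step 5: m = 2.181250, f(m) = 0.178711 > 0 → root in [2.100000, 2.181250]
Midpoint of [2.100000, 2.181250] = 2.140625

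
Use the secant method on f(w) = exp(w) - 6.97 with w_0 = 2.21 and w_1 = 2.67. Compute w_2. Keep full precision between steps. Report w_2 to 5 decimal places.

2.02462

Secant update: w_(k+1) = w_k − f(w_k)·(w_k − w_(k-1))/(f(w_k) − f(w_(k-1))).
f(w_0) = 2.145716, f(w_1) = 7.469969
w_2 = 2.670000 - (7.469969)·(2.670000 - 2.210000)/(7.469969 - (2.145716)) = 2.024616; f(w_2) = 0.603205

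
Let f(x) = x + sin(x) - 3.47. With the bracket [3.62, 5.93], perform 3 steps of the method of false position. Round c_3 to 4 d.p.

False-position update: c = (a·f(b) − b·f(a))/(f(b) − f(a)); replace the endpoint whose sign matches f(c).
f(3.620000) = -0.310366, f(5.930000) = 2.114112
step 1: c = 3.915711, f(c) = -0.253375 < 0 → new bracket [3.915711, 5.930000]
step 2: c = 4.131286, f(c) = -0.174572 < 0 → new bracket [4.131286, 5.930000]
step 3: c = 4.268485, f(c) = -0.104597 < 0 → new bracket [4.268485, 5.930000]

4.2685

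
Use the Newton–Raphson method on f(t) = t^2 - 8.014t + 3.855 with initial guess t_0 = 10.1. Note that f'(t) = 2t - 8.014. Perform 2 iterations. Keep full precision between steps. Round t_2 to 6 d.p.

7.538013

t_0 = 10.100000: f = 24.923600, f' = 12.186000 → t_1 = 10.100000 - (24.923600)/(12.186000) = 8.054735
t_1 = 8.054735: f = 4.183109, f' = 8.095470 → t_2 = 8.054735 - (4.183109)/(8.095470) = 7.538013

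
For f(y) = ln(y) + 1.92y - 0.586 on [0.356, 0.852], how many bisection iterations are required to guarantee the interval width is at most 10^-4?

Initial width b − a = 0.852 − 0.356 = 0.496000.
After n steps the width is (b−a)/2^n; need (b−a)/2^n ≤ 10^-4.
So n ≥ log₂(0.496000/10^-4) = log₂(4960.0000) ≈ 12.2761.
Hence n = 13.

13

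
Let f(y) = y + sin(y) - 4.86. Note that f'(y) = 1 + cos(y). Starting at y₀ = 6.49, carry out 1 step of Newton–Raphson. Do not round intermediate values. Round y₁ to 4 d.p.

y_0 = 6.490000: f = 1.835344, f' = 1.978690 → y_1 = 6.490000 - (1.835344)/(1.978690) = 5.562445

5.5624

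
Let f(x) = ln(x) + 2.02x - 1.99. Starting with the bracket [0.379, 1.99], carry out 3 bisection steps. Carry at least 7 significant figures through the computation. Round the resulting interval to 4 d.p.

f(0.379000) = -2.194639, f(1.990000) = 2.717935 (opposite signs)
step 1: m = 1.184500, f(m) = 0.572011 > 0 → root in [0.379000, 1.184500]
step 2: m = 0.781750, f(m) = -0.657085 < 0 → root in [0.781750, 1.184500]
step 3: m = 0.983125, f(m) = -0.021107 < 0 → root in [0.983125, 1.184500]

[0.9831, 1.1845]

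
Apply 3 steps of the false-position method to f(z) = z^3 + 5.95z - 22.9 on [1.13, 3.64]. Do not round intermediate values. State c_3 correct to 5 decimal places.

f(1.130000) = -14.733603, f(3.640000) = 46.986544
step 1: c = 1.729178, f(c) = -7.441053 < 0 → new bracket [1.729178, 3.640000]
step 2: c = 1.990415, f(c) = -3.171494 < 0 → new bracket [1.990415, 3.640000]
step 3: c = 2.094719, f(c) = -1.245121 < 0 → new bracket [2.094719, 3.640000]

2.09472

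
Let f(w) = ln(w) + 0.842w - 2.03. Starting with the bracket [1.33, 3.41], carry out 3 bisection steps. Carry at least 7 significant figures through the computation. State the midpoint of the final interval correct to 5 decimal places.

1.72000

f(1.330000) = -0.624961, f(3.410000) = 2.067932 (opposite signs)
step 1: m = 2.370000, f(m) = 0.828430 > 0 → root in [1.330000, 2.370000]
step 2: m = 1.850000, f(m) = 0.142886 > 0 → root in [1.330000, 1.850000]
step 3: m = 1.590000, f(m) = -0.227486 < 0 → root in [1.590000, 1.850000]
Midpoint of [1.590000, 1.850000] = 1.720000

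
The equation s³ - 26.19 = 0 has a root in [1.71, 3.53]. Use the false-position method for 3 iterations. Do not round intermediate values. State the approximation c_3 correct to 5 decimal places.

f(1.710000) = -21.189789, f(3.530000) = 17.796977
step 1: c = 2.699192, f(c) = -6.524655 < 0 → new bracket [2.699192, 3.530000]
step 2: c = 2.922069, f(c) = -1.239939 < 0 → new bracket [2.922069, 3.530000]
step 3: c = 2.961666, f(c) = -0.211847 < 0 → new bracket [2.961666, 3.530000]

2.96167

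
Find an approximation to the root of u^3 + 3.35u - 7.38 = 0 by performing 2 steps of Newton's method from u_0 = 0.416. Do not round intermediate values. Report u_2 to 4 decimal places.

1.5031

f'(u) = 3u^2 + 3.35
u_0 = 0.416000: f = -5.914409, f' = 3.869168 → u_1 = 0.416000 - (-5.914409)/(3.869168) = 1.944600
u_1 = 1.944600: f = 6.487849, f' = 14.694403 → u_2 = 1.944600 - (6.487849)/(14.694403) = 1.503081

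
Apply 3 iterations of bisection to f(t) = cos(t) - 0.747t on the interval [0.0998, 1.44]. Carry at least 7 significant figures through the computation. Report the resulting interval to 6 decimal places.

[0.769900, 0.937425]

f(0.099800) = 0.920474, f(1.440000) = -0.945256 (opposite signs)
step 1: m = 0.769900, f(m) = 0.142865 > 0 → root in [0.769900, 1.440000]
step 2: m = 1.104950, f(m) = -0.376219 < 0 → root in [0.769900, 1.104950]
step 3: m = 0.937425, f(m) = -0.108391 < 0 → root in [0.769900, 0.937425]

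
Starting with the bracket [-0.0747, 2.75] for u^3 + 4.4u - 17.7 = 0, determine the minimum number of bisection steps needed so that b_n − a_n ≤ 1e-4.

Initial width b − a = 2.75 − -0.0747 = 2.824700.
After n steps the width is (b−a)/2^n; need (b−a)/2^n ≤ 1e-4.
So n ≥ log₂(2.824700/1e-4) = log₂(28247.0000) ≈ 14.7858.
Hence n = 15.

15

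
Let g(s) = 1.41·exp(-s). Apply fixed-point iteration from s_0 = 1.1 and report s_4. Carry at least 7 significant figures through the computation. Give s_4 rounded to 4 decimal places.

s_1 = g(1.100000) = 0.469348
s_2 = g(0.469348) = 0.881828
s_3 = g(0.881828) = 0.583776
s_4 = g(0.583776) = 0.786481

0.7865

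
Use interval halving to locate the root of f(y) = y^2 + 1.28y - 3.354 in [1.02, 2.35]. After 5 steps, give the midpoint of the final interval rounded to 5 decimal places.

f(1.020000) = -1.008000, f(2.350000) = 5.176500 (opposite signs)
step 1: m = 1.685000, f(m) = 1.642025 > 0 → root in [1.020000, 1.685000]
step 2: m = 1.352500, f(m) = 0.206456 > 0 → root in [1.020000, 1.352500]
step 3: m = 1.186250, f(m) = -0.428411 < 0 → root in [1.186250, 1.352500]
step 4: m = 1.269375, f(m) = -0.117887 < 0 → root in [1.269375, 1.352500]
step 5: m = 1.310938, f(m) = 0.042557 > 0 → root in [1.269375, 1.310938]
Midpoint of [1.269375, 1.310938] = 1.290156

1.29016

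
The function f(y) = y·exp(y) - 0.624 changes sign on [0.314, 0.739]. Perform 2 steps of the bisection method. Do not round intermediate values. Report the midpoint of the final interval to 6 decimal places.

0.367125

f(0.314000) = -0.194169, f(0.739000) = 0.923348 (opposite signs)
step 1: m = 0.526500, f(m) = 0.267363 > 0 → root in [0.314000, 0.526500]
step 2: m = 0.420250, f(m) = 0.015764 > 0 → root in [0.314000, 0.420250]
Midpoint of [0.314000, 0.420250] = 0.367125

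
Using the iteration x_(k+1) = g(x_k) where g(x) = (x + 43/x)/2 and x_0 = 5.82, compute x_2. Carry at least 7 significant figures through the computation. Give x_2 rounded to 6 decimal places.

6.557604

x_1 = g(5.820000) = 6.604158
x_2 = g(6.604158) = 6.557604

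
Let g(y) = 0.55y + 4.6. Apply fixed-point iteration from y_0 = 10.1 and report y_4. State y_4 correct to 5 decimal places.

y_1 = g(10.100000) = 10.155000
y_2 = g(10.155000) = 10.185250
y_3 = g(10.185250) = 10.201887
y_4 = g(10.201887) = 10.211038

10.21104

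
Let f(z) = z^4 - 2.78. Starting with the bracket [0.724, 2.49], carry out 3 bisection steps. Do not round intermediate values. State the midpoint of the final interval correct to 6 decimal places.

f(0.724000) = -2.505240, f(2.490000) = 35.661240 (opposite signs)
step 1: m = 1.607000, f(m) = 3.889043 > 0 → root in [0.724000, 1.607000]
step 2: m = 1.165500, f(m) = -0.934776 < 0 → root in [1.165500, 1.607000]
step 3: m = 1.386250, f(m) = 0.912889 > 0 → root in [1.165500, 1.386250]
Midpoint of [1.165500, 1.386250] = 1.275875

1.275875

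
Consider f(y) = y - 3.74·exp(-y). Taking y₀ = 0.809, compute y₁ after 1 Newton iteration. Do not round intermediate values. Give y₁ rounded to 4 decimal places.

f'(y) = 1 + 3.74·exp(-y)
y_0 = 0.809000: f = -0.856434, f' = 2.665434 → y_1 = 0.809000 - (-0.856434)/(2.665434) = 1.130311

1.1303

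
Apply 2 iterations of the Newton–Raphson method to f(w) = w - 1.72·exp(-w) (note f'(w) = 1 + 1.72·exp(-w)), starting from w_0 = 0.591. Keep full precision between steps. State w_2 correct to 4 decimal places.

w_0 = 0.591000: f = -0.361490, f' = 1.952490 → w_1 = 0.591000 - (-0.361490)/(1.952490) = 0.776143
w_1 = 0.776143: f = -0.015362, f' = 1.791505 → w_2 = 0.776143 - (-0.015362)/(1.791505) = 0.784718

0.7847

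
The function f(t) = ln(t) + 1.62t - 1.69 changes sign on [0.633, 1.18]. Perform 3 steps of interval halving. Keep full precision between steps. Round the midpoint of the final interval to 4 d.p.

f(0.633000) = -1.121825, f(1.180000) = 0.387114 (opposite signs)
step 1: m = 0.906500, f(m) = -0.319634 < 0 → root in [0.906500, 1.180000]
step 2: m = 1.043250, f(m) = 0.042406 > 0 → root in [0.906500, 1.043250]
step 3: m = 0.974875, f(m) = -0.136149 < 0 → root in [0.974875, 1.043250]
Midpoint of [0.974875, 1.043250] = 1.009062

1.0091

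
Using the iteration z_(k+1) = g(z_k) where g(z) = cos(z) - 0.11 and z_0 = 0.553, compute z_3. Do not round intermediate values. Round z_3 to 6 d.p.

z_1 = g(0.553000) = 0.740953
z_2 = g(0.740953) = 0.627826
z_3 = g(0.627826) = 0.699306

0.699306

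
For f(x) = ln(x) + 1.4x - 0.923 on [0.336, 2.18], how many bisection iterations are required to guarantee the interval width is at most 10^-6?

Initial width b − a = 2.18 − 0.336 = 1.844000.
After n steps the width is (b−a)/2^n; need (b−a)/2^n ≤ 10^-6.
So n ≥ log₂(1.844000/10^-6) = log₂(1844000.0000) ≈ 20.8144.
Hence n = 21.

21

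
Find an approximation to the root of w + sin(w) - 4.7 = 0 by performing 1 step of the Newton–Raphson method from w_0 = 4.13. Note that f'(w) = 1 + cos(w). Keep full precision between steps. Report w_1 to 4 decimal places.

7.2527

w_0 = 4.130000: f = -1.405151, f' = 0.449979 → w_1 = 4.130000 - (-1.405151)/(0.449979) = 7.252701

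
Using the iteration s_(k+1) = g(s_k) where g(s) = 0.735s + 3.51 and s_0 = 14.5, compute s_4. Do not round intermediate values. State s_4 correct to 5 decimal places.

s_1 = g(14.500000) = 14.167500
s_2 = g(14.167500) = 13.923113
s_3 = g(13.923113) = 13.743488
s_4 = g(13.743488) = 13.611463

13.61146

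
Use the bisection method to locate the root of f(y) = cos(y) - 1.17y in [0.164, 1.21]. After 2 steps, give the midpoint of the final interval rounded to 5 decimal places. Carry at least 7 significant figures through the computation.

0.55625

f(0.164000) = 0.794702, f(1.210000) = -1.062681 (opposite signs)
step 1: m = 0.687000, f(m) = -0.030638 < 0 → root in [0.164000, 0.687000]
step 2: m = 0.425500, f(m) = 0.412997 > 0 → root in [0.425500, 0.687000]
Midpoint of [0.425500, 0.687000] = 0.556250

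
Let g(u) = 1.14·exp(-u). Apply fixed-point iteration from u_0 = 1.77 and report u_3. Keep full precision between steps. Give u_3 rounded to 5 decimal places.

0.44585

u_1 = g(1.770000) = 0.194180
u_2 = g(0.194180) = 0.938801
u_3 = g(0.938801) = 0.445850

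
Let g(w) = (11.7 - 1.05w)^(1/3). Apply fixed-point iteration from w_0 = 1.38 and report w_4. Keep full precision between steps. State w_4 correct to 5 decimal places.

2.11624

w_1 = g(1.380000) = 2.172311
w_2 = g(2.172311) = 2.111881
w_3 = g(2.111881) = 2.116612
w_4 = g(2.116612) = 2.116243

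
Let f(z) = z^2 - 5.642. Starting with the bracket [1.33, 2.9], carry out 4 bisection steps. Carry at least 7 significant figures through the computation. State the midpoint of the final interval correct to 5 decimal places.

f(1.330000) = -3.873100, f(2.900000) = 2.768000 (opposite signs)
step 1: m = 2.115000, f(m) = -1.168775 < 0 → root in [2.115000, 2.900000]
step 2: m = 2.507500, f(m) = 0.645556 > 0 → root in [2.115000, 2.507500]
step 3: m = 2.311250, f(m) = -0.300123 < 0 → root in [2.311250, 2.507500]
step 4: m = 2.409375, f(m) = 0.163088 > 0 → root in [2.311250, 2.409375]
Midpoint of [2.311250, 2.409375] = 2.360313

2.36031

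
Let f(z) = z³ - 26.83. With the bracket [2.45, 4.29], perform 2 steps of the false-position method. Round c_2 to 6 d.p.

2.926529

False-position update: c = (a·f(b) − b·f(a))/(f(b) − f(a)); replace the endpoint whose sign matches f(c).
f(2.450000) = -12.123875, f(4.290000) = 52.123589
step 1: c = 2.797219, f(c) = -4.943348 < 0 → new bracket [2.797219, 4.290000]
step 2: c = 2.926529, f(c) = -1.765531 < 0 → new bracket [2.926529, 4.290000]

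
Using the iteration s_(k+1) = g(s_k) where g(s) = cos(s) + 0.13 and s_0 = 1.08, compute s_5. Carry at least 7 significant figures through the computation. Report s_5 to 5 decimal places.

s_1 = g(1.080000) = 0.601328
s_2 = g(0.601328) = 0.954585
s_3 = g(0.954585) = 0.707948
s_4 = g(0.707948) = 0.889698
s_5 = g(0.889698) = 0.759647

0.75965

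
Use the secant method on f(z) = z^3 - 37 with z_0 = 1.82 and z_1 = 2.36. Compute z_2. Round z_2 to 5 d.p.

4.17038

Secant update: z_(k+1) = z_k − f(z_k)·(z_k − z_(k-1))/(f(z_k) − f(z_(k-1))).
f(z_0) = -30.971432, f(z_1) = -23.855744
z_2 = 2.360000 - (-23.855744)·(2.360000 - 1.820000)/(-23.855744 - (-30.971432)) = 4.170380; f(z_2) = 35.531557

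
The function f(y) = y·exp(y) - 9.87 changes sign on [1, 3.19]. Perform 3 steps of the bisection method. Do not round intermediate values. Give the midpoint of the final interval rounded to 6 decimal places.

f(1.000000) = -7.151718, f(3.190000) = 67.610084 (opposite signs)
step 1: m = 2.095000, f(m) = 7.152799 > 0 → root in [1.000000, 2.095000]
step 2: m = 1.547500, f(m) = -2.597205 < 0 → root in [1.547500, 2.095000]
step 3: m = 1.821250, f(m) = 1.384557 > 0 → root in [1.547500, 1.821250]
Midpoint of [1.547500, 1.821250] = 1.684375

1.684375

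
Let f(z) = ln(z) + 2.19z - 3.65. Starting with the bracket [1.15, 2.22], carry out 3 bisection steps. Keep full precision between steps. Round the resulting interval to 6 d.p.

f(1.150000) = -0.991738, f(2.220000) = 2.009307 (opposite signs)
step 1: m = 1.685000, f(m) = 0.561916 > 0 → root in [1.150000, 1.685000]
step 2: m = 1.417500, f(m) = -0.196780 < 0 → root in [1.417500, 1.685000]
step 3: m = 1.551250, f(m) = 0.186299 > 0 → root in [1.417500, 1.551250]

[1.417500, 1.551250]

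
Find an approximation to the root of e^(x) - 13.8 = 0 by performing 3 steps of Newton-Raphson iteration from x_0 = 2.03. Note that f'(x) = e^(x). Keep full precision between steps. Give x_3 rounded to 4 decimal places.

2.6249

x_0 = 2.030000: f = -6.185914, f' = 7.614086 → x_1 = 2.030000 - (-6.185914)/(7.614086) = 2.842430
x_1 = 2.842430: f = 3.357411, f' = 17.157411 → x_2 = 2.842430 - (3.357411)/(17.157411) = 2.646747
x_2 = 2.646747: f = 0.308075, f' = 14.108075 → x_3 = 2.646747 - (0.308075)/(14.108075) = 2.624911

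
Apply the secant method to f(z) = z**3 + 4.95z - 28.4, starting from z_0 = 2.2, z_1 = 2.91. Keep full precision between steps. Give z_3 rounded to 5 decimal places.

2.51232

f(z_0) = -6.862000, f(z_1) = 10.646671
z_2 = 2.910000 - (10.646671)·(2.910000 - 2.200000)/(10.646671 - (-6.862000)) = 2.478263; f(z_2) = -0.911627
z_3 = 2.478263 - (-0.911627)·(2.478263 - 2.910000)/(-0.911627 - (10.646671)) = 2.512315; f(z_3) = -0.106989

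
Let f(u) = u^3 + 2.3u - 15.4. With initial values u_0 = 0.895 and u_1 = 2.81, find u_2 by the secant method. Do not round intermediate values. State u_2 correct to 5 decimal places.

Secant update: u_(k+1) = u_k − f(u_k)·(u_k − u_(k-1))/(f(u_k) − f(u_(k-1))).
f(u_0) = -12.624583, f(u_1) = 13.251041
u_2 = 2.810000 - (13.251041)·(2.810000 - 0.895000)/(13.251041 - (-12.624583)) = 1.829319; f(u_2) = -5.070924

1.82932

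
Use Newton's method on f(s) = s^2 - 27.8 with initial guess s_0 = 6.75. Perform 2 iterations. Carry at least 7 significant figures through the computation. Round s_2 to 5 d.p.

f'(s) = 2s
s_0 = 6.750000: f = 17.762500, f' = 13.500000 → s_1 = 6.750000 - (17.762500)/(13.500000) = 5.434259
s_1 = 5.434259: f = 1.731174, f' = 10.868519 → s_2 = 5.434259 - (1.731174)/(10.868519) = 5.274976

5.27498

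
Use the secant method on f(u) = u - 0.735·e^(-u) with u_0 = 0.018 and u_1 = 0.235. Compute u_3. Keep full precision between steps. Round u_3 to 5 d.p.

Secant update: u_(k+1) = u_k − f(u_k)·(u_k − u_(k-1))/(f(u_k) − f(u_(k-1))).
f(u_0) = -0.703888, f(u_1) = -0.346070
u_2 = 0.235000 - (-0.346070)·(0.235000 - 0.018000)/(-0.346070 - (-0.703888)) = 0.444875; f(u_2) = -0.026190
u_3 = 0.444875 - (-0.026190)·(0.444875 - 0.235000)/(-0.026190 - (-0.346070)) = 0.462058; f(u_3) = -0.000981

0.46206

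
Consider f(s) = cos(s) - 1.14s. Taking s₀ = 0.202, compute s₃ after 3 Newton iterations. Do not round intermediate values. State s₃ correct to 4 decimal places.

f'(s) = -sin(s) - 1.14
s_0 = 0.202000: f = 0.749387, f' = -1.340629 → s_1 = 0.202000 - (0.749387)/(-1.340629) = 0.760982
s_1 = 0.760982: f = -0.143360, f' = -1.829633 → s_2 = 0.760982 - (-0.143360)/(-1.829633) = 0.682627
s_2 = 0.682627: f = -0.002277, f' = -1.770834 → s_3 = 0.682627 - (-0.002277)/(-1.770834) = 0.681341

0.6813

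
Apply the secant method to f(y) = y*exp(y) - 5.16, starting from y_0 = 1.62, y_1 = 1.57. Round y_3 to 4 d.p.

1.3505

f(y_0) = 3.026006, f(y_1) = 2.386438
y_2 = 1.570000 - (2.386438)·(1.570000 - 1.620000)/(2.386438 - (3.026006)) = 1.383434; f(y_2) = 0.357928
y_3 = 1.383434 - (0.357928)·(1.383434 - 1.570000)/(0.357928 - (2.386438)) = 1.350514; f(y_3) = 0.052189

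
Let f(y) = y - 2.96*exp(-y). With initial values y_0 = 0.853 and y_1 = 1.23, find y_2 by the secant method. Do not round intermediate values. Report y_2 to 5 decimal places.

1.05212

f(y_0) = -0.408358, f(y_1) = 0.364814
y_2 = 1.230000 - (0.364814)·(1.230000 - 0.853000)/(0.364814 - (-0.408358)) = 1.052116; f(y_2) = 0.018490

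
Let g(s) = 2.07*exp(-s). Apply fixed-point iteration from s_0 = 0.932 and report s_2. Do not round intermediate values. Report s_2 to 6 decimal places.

s_1 = g(0.932000) = 0.815094
s_2 = g(0.815094) = 0.916177

0.916177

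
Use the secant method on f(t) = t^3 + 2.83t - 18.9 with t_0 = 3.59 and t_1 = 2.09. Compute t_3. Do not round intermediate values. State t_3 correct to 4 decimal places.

2.3191

Secant update: t_(k+1) = t_k − f(t_k)·(t_k − t_(k-1))/(f(t_k) − f(t_(k-1))).
f(t_0) = 37.527979, f(t_1) = -3.855971
t_2 = 2.090000 - (-3.855971)·(2.090000 - 3.590000)/(-3.855971 - (37.527979)) = 2.229763; f(t_2) = -1.503734
t_3 = 2.229763 - (-1.503734)·(2.229763 - 2.090000)/(-1.503734 - (-3.855971)) = 2.319111; f(t_3) = 0.135901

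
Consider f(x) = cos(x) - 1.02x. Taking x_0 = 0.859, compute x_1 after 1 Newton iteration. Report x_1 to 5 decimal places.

f'(x) = -sin(x) - 1.02
x_0 = 0.859000: f = -0.222985, f' = -1.777190 → x_1 = 0.859000 - (-0.222985)/(-1.777190) = 0.733529

0.73353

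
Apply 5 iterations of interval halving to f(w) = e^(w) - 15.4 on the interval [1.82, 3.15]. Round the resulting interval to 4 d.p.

f(1.820000) = -9.228142, f(3.150000) = 7.936065 (opposite signs)
step 1: m = 2.485000, f(m) = -3.398880 < 0 → root in [2.485000, 3.150000]
step 2: m = 2.817500, f(m) = 1.334961 > 0 → root in [2.485000, 2.817500]
step 3: m = 2.651250, f(m) = -1.228258 < 0 → root in [2.651250, 2.817500]
step 4: m = 2.734375, f(m) = 0.000115 > 0 → root in [2.651250, 2.734375]
step 5: m = 2.692813, f(m) = -0.626833 < 0 → root in [2.692813, 2.734375]

[2.6928, 2.7344]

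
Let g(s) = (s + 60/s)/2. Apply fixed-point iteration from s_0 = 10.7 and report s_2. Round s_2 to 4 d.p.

s_1 = g(10.700000) = 8.153738
s_2 = g(8.153738) = 7.756163

7.7562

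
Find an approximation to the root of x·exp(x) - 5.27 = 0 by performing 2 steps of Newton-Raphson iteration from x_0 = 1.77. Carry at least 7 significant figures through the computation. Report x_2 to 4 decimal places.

f'(x) = (x + 1)·exp(x)
x_0 = 1.770000: f = 5.121410, f' = 16.262264 → x_1 = 1.770000 - (5.121410)/(16.262264) = 1.455074
x_1 = 1.455074: f = 0.964701, f' = 10.519502 → x_2 = 1.455074 - (0.964701)/(10.519502) = 1.363368

1.3634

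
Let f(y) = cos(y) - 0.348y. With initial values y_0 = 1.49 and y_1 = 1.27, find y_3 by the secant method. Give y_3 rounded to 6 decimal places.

f(y_0) = -0.437812, f(y_1) = -0.145679
y_2 = 1.270000 - (-0.145679)·(1.270000 - 1.490000)/(-0.145679 - (-0.437812)) = 1.160292; f(y_2) = -0.004709
y_3 = 1.160292 - (-0.004709)·(1.160292 - 1.270000)/(-0.004709 - (-0.145679)) = 1.156627; f(y_3) = -0.000076

1.156627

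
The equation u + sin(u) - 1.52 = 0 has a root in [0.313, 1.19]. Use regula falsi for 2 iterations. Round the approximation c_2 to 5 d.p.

f(0.313000) = -0.899086, f(1.190000) = 0.598369
step 1: c = 0.839559, f(c) = 0.063908 > 0 → new bracket [0.313000, 0.839559]
step 2: c = 0.804615, f(c) = 0.005178 > 0 → new bracket [0.313000, 0.804615]

0.80461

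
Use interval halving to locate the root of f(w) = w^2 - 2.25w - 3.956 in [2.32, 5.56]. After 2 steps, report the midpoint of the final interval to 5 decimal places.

3.53500

f(2.320000) = -3.793600, f(5.560000) = 14.447600 (opposite signs)
step 1: m = 3.940000, f(m) = 2.702600 > 0 → root in [2.320000, 3.940000]
step 2: m = 3.130000, f(m) = -1.201600 < 0 → root in [3.130000, 3.940000]
Midpoint of [3.130000, 3.940000] = 3.535000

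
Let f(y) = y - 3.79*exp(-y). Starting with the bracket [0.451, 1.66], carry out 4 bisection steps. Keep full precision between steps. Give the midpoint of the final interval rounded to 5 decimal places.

1.16884

f(0.451000) = -1.963195, f(1.660000) = 0.939373 (opposite signs)
step 1: m = 1.055500, f(m) = -0.263490 < 0 → root in [1.055500, 1.660000]
step 2: m = 1.357750, f(m) = 0.382815 > 0 → root in [1.055500, 1.357750]
step 3: m = 1.206625, f(m) = 0.072637 > 0 → root in [1.055500, 1.206625]
step 4: m = 1.131062, f(m) = -0.091933 < 0 → root in [1.131062, 1.206625]
Midpoint of [1.131062, 1.206625] = 1.168844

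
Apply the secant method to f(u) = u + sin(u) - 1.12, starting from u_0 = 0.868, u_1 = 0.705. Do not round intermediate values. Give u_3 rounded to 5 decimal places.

f(u_0) = 0.511038, f(u_1) = 0.233034
u_2 = 0.705000 - (0.233034)·(0.705000 - 0.868000)/(0.233034 - (0.511038)) = 0.568367; f(u_2) = -0.013377
u_3 = 0.568367 - (-0.013377)·(0.568367 - 0.705000)/(-0.013377 - (0.233034)) = 0.575784; f(u_3) = 0.000277

0.57578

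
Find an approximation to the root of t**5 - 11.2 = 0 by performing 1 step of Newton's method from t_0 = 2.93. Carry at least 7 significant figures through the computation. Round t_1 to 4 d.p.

2.3744

f'(t) = 5t**4
t_0 = 2.930000: f = 204.742488, f' = 368.502540 → t_1 = 2.930000 - (204.742488)/(368.502540) = 2.374393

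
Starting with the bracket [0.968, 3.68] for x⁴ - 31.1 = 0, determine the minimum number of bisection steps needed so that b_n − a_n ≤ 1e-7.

25

Initial width b − a = 3.68 − 0.968 = 2.712000.
After n steps the width is (b−a)/2^n; need (b−a)/2^n ≤ 1e-7.
So n ≥ log₂(2.712000/1e-7) = log₂(27120000.0000) ≈ 24.6929.
Hence n = 25.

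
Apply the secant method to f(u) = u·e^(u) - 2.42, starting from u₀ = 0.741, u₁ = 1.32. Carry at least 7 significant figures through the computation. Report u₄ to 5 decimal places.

0.94331

f(u_0) = -0.865358, f(u_1) = 2.521316
u_2 = 1.320000 - (2.521316)·(1.320000 - 0.741000)/(2.521316 - (-0.865358)) = 0.888945; f(u_2) = -0.257585
u_3 = 0.888945 - (-0.257585)·(0.888945 - 1.320000)/(-0.257585 - (2.521316)) = 0.928901; f(u_3) = -0.068278
u_4 = 0.928901 - (-0.068278)·(0.928901 - 0.888945)/(-0.068278 - (-0.257585)) = 0.943312; f(u_4) = 0.002872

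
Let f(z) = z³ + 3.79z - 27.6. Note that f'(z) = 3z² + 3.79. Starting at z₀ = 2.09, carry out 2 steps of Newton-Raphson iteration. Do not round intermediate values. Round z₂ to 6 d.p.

z_0 = 2.090000: f = -10.549571, f' = 16.894300 → z_1 = 2.090000 - (-10.549571)/(16.894300) = 2.714446
z_1 = 2.714446: f = 2.688367, f' = 25.894644 → z_2 = 2.714446 - (2.688367)/(25.894644) = 2.610626

2.610626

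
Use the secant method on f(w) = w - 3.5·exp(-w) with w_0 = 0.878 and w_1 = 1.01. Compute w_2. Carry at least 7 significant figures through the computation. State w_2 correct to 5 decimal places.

1.12206

f(w_0) = -0.576647, f(w_1) = -0.264766
w_2 = 1.010000 - (-0.264766)·(1.010000 - 0.878000)/(-0.264766 - (-0.576647)) = 1.122060; f(w_2) = -0.017570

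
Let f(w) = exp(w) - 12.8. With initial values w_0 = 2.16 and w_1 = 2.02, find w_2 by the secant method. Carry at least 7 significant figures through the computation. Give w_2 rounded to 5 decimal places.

Secant update: w_(k+1) = w_k − f(w_k)·(w_k − w_(k-1))/(f(w_k) − f(w_(k-1))).
f(w_0) = -4.128862, f(w_1) = -5.261675
w_2 = 2.020000 - (-5.261675)·(2.020000 - 2.160000)/(-5.261675 - (-4.128862)) = 2.670270; f(w_2) = 1.643873

2.67027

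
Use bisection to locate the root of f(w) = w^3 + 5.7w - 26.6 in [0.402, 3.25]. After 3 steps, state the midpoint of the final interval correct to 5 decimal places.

f(0.402000) = -24.243635, f(3.250000) = 26.253125 (opposite signs)
step 1: m = 1.826000, f(m) = -10.103412 < 0 → root in [1.826000, 3.250000]
step 2: m = 2.538000, f(m) = 4.214985 > 0 → root in [1.826000, 2.538000]
step 3: m = 2.182000, f(m) = -3.773827 < 0 → root in [2.182000, 2.538000]
Midpoint of [2.182000, 2.538000] = 2.360000

2.36000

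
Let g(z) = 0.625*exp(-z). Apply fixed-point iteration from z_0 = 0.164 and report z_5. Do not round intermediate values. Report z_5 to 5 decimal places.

0.41666

z_1 = g(0.164000) = 0.530464
z_2 = g(0.530464) = 0.367708
z_3 = g(0.367708) = 0.432700
z_4 = g(0.432700) = 0.405472
z_5 = g(0.405472) = 0.416664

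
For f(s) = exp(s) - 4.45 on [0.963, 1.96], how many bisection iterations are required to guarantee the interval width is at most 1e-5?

Initial width b − a = 1.96 − 0.963 = 0.997000.
After n steps the width is (b−a)/2^n; need (b−a)/2^n ≤ 1e-5.
So n ≥ log₂(0.997000/1e-5) = log₂(99700.0000) ≈ 16.6053.
Hence n = 17.

17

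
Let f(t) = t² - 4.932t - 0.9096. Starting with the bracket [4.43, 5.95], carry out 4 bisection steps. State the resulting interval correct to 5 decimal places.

[5.09500, 5.19000]

f(4.430000) = -3.133460, f(5.950000) = 5.147500 (opposite signs)
step 1: m = 5.190000, f(m) = 0.429420 > 0 → root in [4.430000, 5.190000]
step 2: m = 4.810000, f(m) = -1.496420 < 0 → root in [4.810000, 5.190000]
step 3: m = 5.000000, f(m) = -0.569600 < 0 → root in [5.000000, 5.190000]
step 4: m = 5.095000, f(m) = -0.079115 < 0 → root in [5.095000, 5.190000]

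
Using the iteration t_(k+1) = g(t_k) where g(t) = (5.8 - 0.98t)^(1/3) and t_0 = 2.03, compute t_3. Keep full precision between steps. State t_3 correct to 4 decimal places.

1.6147

t_1 = g(2.030000) = 1.561940
t_2 = g(1.561940) = 1.622254
t_3 = g(1.622254) = 1.614733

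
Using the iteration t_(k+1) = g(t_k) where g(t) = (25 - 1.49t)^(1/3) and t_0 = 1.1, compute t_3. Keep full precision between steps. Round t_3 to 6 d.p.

2.754810

t_1 = g(1.100000) = 2.858669
t_2 = g(2.858669) = 2.747517
t_3 = g(2.747517) = 2.754810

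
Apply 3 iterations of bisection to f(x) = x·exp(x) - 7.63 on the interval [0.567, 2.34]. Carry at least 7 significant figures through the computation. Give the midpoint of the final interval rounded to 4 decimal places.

f(0.567000) = -6.630396, f(2.340000) = 16.662094 (opposite signs)
step 1: m = 1.453500, f(m) = -1.411838 < 0 → root in [1.453500, 2.340000]
step 2: m = 1.896750, f(m) = 5.010322 > 0 → root in [1.453500, 1.896750]
step 3: m = 1.675125, f(m) = 1.314267 > 0 → root in [1.453500, 1.675125]
Midpoint of [1.453500, 1.675125] = 1.564312

1.5643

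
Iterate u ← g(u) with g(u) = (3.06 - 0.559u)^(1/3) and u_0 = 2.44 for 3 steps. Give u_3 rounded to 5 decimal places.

u_1 = g(2.440000) = 1.192556
u_2 = g(1.192556) = 1.337630
u_3 = g(1.337630) = 1.322348

1.32235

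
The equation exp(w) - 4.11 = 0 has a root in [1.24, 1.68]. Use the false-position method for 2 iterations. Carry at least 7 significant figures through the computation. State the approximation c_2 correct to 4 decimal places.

f(1.240000) = -0.654387, f(1.680000) = 1.255556
step 1: c = 1.390753, f(c) = -0.092125 < 0 → new bracket [1.390753, 1.680000]
step 2: c = 1.410526, f(c) = -0.011891 < 0 → new bracket [1.410526, 1.680000]

1.4105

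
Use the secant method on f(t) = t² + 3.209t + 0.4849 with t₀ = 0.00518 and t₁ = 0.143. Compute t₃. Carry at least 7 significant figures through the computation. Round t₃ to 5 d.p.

Secant update: t_(k+1) = t_k − f(t_k)·(t_k − t_(k-1))/(f(t_k) − f(t_(k-1))).
f(t_0) = 0.501549, f(t_1) = 0.964236
t_2 = 0.143000 - (0.964236)·(0.143000 - 0.005180)/(0.964236 - (0.501549)) = -0.144216; f(t_2) = 0.042909
t_3 = -0.144216 - (0.042909)·(-0.144216 - 0.143000)/(0.042909 - (0.964236)) = -0.157593; f(t_3) = 0.004021

-0.15759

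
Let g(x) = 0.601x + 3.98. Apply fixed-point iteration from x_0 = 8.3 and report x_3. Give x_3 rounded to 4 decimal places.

x_1 = g(8.300000) = 8.968300
x_2 = g(8.968300) = 9.369948
x_3 = g(9.369948) = 9.611339

9.6113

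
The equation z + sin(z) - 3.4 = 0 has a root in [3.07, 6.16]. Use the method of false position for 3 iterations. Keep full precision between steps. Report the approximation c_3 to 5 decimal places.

3.81203

f(3.070000) = -0.258468, f(6.160000) = 2.637126
step 1: c = 3.345822, f(c) = -0.256991 < 0 → new bracket [3.345822, 6.160000]
step 2: c = 3.595714, f(c) = -0.242959 < 0 → new bracket [3.595714, 6.160000]
step 3: c = 3.812033, f(c) = -0.209298 < 0 → new bracket [3.812033, 6.160000]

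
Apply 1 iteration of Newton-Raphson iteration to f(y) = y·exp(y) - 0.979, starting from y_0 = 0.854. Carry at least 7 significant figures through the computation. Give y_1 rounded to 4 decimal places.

0.6182

f'(y) = (y + 1)·exp(y)
y_0 = 0.854000: f = 1.027067, f' = 4.355091 → y_1 = 0.854000 - (1.027067)/(4.355091) = 0.618169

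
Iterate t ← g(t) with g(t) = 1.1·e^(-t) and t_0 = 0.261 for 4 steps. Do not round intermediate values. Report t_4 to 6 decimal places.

0.553654

t_1 = g(0.261000) = 0.847309
t_2 = g(0.847309) = 0.471423
t_3 = g(0.471423) = 0.686525
t_4 = g(0.686525) = 0.553654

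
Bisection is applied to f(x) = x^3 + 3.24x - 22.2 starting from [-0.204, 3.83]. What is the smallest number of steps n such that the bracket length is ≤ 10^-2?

9

Initial width b − a = 3.83 − -0.204 = 4.034000.
After n steps the width is (b−a)/2^n; need (b−a)/2^n ≤ 10^-2.
So n ≥ log₂(4.034000/10^-2) = log₂(403.4000) ≈ 8.6561.
Hence n = 9.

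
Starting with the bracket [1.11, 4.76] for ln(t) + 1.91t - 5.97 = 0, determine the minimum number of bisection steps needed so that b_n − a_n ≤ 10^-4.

16

Initial width b − a = 4.76 − 1.11 = 3.650000.
After n steps the width is (b−a)/2^n; need (b−a)/2^n ≤ 10^-4.
So n ≥ log₂(3.650000/10^-4) = log₂(36500.0000) ≈ 15.1556.
Hence n = 16.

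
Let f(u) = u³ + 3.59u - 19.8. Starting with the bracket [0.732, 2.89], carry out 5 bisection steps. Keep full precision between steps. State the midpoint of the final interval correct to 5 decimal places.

2.24934

f(0.732000) = -16.779897, f(2.890000) = 14.712669 (opposite signs)
step 1: m = 1.811000, f(m) = -7.358935 < 0 → root in [1.811000, 2.890000]
step 2: m = 2.350500, f(m) = 1.624456 > 0 → root in [1.811000, 2.350500]
step 3: m = 2.080750, f(m) = -3.321458 < 0 → root in [2.080750, 2.350500]
step 4: m = 2.215625, f(m) = -0.969416 < 0 → root in [2.215625, 2.350500]
step 5: m = 2.283063, f(m) = 0.296371 > 0 → root in [2.215625, 2.283063]
Midpoint of [2.215625, 2.283063] = 2.249344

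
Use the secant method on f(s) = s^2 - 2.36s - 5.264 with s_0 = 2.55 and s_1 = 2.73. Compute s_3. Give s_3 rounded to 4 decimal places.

f(s_0) = -4.779500, f(s_1) = -4.253900
s_2 = 2.730000 - (-4.253900)·(2.730000 - 2.550000)/(-4.253900 - (-4.779500)) = 4.186815; f(s_2) = 2.384537
s_3 = 4.186815 - (2.384537)·(4.186815 - 2.730000)/(2.384537 - (-4.253900)) = 3.663525; f(s_3) = -0.488504

3.6635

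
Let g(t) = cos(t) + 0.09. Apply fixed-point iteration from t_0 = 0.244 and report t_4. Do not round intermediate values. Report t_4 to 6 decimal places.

0.690027

t_1 = g(0.244000) = 1.060379
t_2 = g(1.060379) = 0.578541
t_3 = g(0.578541) = 0.927261
t_4 = g(0.927261) = 0.690027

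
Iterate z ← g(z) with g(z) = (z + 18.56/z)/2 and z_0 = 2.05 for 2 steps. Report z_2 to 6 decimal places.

z_1 = g(2.050000) = 5.551829
z_2 = g(5.551829) = 4.447436

4.447436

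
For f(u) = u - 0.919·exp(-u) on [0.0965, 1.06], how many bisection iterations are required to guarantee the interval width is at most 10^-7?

Initial width b − a = 1.06 − 0.0965 = 0.963500.
After n steps the width is (b−a)/2^n; need (b−a)/2^n ≤ 10^-7.
So n ≥ log₂(0.963500/10^-7) = log₂(9635000.0000) ≈ 23.1999.
Hence n = 24.

24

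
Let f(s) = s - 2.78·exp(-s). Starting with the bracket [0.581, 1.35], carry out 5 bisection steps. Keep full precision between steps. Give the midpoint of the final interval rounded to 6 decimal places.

f(0.581000) = -0.973962, f(1.350000) = 0.629312 (opposite signs)
step 1: m = 0.965500, f(m) = -0.093104 < 0 → root in [0.965500, 1.350000]
step 2: m = 1.157750, f(m) = 0.284295 > 0 → root in [0.965500, 1.157750]
step 3: m = 1.061625, f(m) = 0.100042 > 0 → root in [0.965500, 1.061625]
step 4: m = 1.013562, f(m) = 0.004634 > 0 → root in [0.965500, 1.013562]
step 5: m = 0.989531, f(m) = -0.043936 < 0 → root in [0.989531, 1.013562]
Midpoint of [0.989531, 1.013562] = 1.001547

1.001547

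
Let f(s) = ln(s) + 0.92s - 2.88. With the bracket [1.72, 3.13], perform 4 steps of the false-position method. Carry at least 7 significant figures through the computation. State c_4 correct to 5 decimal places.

f(1.720000) = -0.755276, f(3.130000) = 1.140633
step 1: c = 2.281704, f(c) = 0.044090 > 0 → new bracket [1.720000, 2.281704]
step 2: c = 2.250722, f(c) = 0.001916 > 0 → new bracket [1.720000, 2.250722]
step 3: c = 2.249380, f(c) = 0.000084 > 0 → new bracket [1.720000, 2.249380]
step 4: c = 2.249321, f(c) = 0.000004 > 0 → new bracket [1.720000, 2.249321]

2.24932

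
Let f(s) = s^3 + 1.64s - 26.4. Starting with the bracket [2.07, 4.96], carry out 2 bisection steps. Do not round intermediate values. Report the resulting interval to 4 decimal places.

[2.7925, 3.5150]

f(2.070000) = -14.135457, f(4.960000) = 103.758336 (opposite signs)
step 1: m = 3.515000, f(m) = 22.793216 > 0 → root in [2.070000, 3.515000]
step 2: m = 2.792500, f(m) = -0.044228 < 0 → root in [2.792500, 3.515000]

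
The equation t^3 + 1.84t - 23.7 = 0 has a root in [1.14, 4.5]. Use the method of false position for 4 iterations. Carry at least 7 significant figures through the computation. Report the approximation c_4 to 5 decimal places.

2.57588

f(1.140000) = -20.120856, f(4.500000) = 75.705000
step 1: c = 1.845510, f(c) = -14.018629 < 0 → new bracket [1.845510, 4.500000]
step 2: c = 2.260253, f(c) = -7.994073 < 0 → new bracket [2.260253, 4.500000]
step 3: c = 2.474171, f(c) = -4.001833 < 0 → new bracket [2.474171, 4.500000]
step 4: c = 2.575882, f(c) = -1.868976 < 0 → new bracket [2.575882, 4.500000]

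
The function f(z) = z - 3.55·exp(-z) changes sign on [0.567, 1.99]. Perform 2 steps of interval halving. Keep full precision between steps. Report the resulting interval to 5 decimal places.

f(0.567000) = -1.446647, f(1.990000) = 1.504731 (opposite signs)
step 1: m = 1.278500, f(m) = 0.289986 > 0 → root in [0.567000, 1.278500]
step 2: m = 0.922750, f(m) = -0.488107 < 0 → root in [0.922750, 1.278500]

[0.92275, 1.27850]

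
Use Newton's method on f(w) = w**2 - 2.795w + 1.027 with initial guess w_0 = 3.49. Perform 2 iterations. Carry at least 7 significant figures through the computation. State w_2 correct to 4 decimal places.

2.3965

f'(w) = 2w - 2.795
w_0 = 3.490000: f = 3.452550, f' = 4.185000 → w_1 = 3.490000 - (3.452550)/(4.185000) = 2.665018
w_1 = 2.665018: f = 0.680595, f' = 2.535036 → w_2 = 2.665018 - (0.680595)/(2.535036) = 2.396542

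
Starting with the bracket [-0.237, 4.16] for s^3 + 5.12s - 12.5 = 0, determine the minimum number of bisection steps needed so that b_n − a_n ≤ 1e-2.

9

Initial width b − a = 4.16 − -0.237 = 4.397000.
After n steps the width is (b−a)/2^n; need (b−a)/2^n ≤ 1e-2.
So n ≥ log₂(4.397000/1e-2) = log₂(439.7000) ≈ 8.7804.
Hence n = 9.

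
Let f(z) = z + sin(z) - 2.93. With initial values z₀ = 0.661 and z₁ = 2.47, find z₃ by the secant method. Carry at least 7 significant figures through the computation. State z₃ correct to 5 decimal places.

Secant update: z_(k+1) = z_k − f(z_k)·(z_k − z_(k-1))/(f(z_k) − f(z_(k-1))).
f(z_0) = -1.655093, f(z_1) = 0.162234
z_2 = 2.470000 - (0.162234)·(2.470000 - 0.661000)/(0.162234 - (-1.655093)) = 2.308510; f(z_2) = 0.118518
z_3 = 2.308510 - (0.118518)·(2.308510 - 2.470000)/(0.118518 - (0.162234)) = 1.870688; f(z_3) = -0.103943

1.87069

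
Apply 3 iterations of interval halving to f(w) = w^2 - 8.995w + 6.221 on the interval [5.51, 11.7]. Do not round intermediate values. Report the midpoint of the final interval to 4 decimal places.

f(5.510000) = -12.981350, f(11.700000) = 37.869500 (opposite signs)
step 1: m = 8.605000, f(m) = 2.865050 > 0 → root in [5.510000, 8.605000]
step 2: m = 7.057500, f(m) = -7.452906 < 0 → root in [7.057500, 8.605000]
step 3: m = 7.831250, f(m) = -2.892617 < 0 → root in [7.831250, 8.605000]
Midpoint of [7.831250, 8.605000] = 8.218125

8.2181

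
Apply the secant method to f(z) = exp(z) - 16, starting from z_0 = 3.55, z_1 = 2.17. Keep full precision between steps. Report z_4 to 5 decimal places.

2.76410

f(z_0) = 18.813317, f(z_1) = -7.241716
z_2 = 2.170000 - (-7.241716)·(2.170000 - 3.550000)/(-7.241716 - (18.813317)) = 2.553556; f(z_2) = -3.147271
z_3 = 2.553556 - (-3.147271)·(2.553556 - 2.170000)/(-3.147271 - (-7.241716)) = 2.848384; f(z_3) = 1.259863
z_4 = 2.848384 - (1.259863)·(2.848384 - 2.553556)/(1.259863 - (-3.147271)) = 2.764102; f(z_4) = -0.135218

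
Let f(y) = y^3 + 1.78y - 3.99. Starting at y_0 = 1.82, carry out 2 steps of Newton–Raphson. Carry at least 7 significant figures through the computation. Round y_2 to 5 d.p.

f'(y) = 3y^2 + 1.78
y_0 = 1.820000: f = 5.278168, f' = 11.717200 → y_1 = 1.820000 - (5.278168)/(11.717200) = 1.369537
y_1 = 1.369537: f = 1.016521, f' = 7.406893 → y_2 = 1.369537 - (1.016521)/(7.406893) = 1.232297

1.23230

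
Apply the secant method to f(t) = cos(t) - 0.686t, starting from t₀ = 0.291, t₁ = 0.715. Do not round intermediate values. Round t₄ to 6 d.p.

0.902850

f(t_0) = 0.758331, f(t_1) = 0.264603
t_2 = 0.715000 - (0.264603)·(0.715000 - 0.291000)/(0.264603 - (0.758331)) = 0.942234; f(t_2) = -0.058390
t_3 = 0.942234 - (-0.058390)·(0.942234 - 0.715000)/(-0.058390 - (0.264603)) = 0.901155; f(t_3) = 0.002512
t_4 = 0.901155 - (0.002512)·(0.901155 - 0.942234)/(0.002512 - (-0.058390)) = 0.902850; f(t_4) = 0.000020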